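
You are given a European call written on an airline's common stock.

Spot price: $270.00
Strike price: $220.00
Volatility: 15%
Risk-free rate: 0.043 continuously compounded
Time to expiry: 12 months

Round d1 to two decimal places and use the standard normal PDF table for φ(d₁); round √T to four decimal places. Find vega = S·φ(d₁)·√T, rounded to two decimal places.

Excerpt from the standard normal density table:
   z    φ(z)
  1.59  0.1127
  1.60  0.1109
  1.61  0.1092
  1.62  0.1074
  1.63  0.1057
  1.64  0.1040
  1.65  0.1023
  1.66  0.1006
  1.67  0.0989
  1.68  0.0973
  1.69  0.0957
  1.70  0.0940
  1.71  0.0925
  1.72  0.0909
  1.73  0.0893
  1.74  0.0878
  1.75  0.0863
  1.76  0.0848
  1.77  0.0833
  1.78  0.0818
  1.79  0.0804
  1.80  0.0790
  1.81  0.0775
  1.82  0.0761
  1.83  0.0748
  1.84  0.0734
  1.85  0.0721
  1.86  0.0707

24.11

T = 1;  σ√T = 0.1500
d₁ = [ln(270/220) + (0.043 + 0.15²/2)·1] / 0.1500 = [0.2048 + 0.0542] / 0.1500 = 1.7270 ⇒ 1.73
√T = √1 = 1.0000
φ(d₁) = φ(1.73) = 0.0893
vega = S·φ(d₁)·√T = 270·0.0893·1.0000 = 24.1110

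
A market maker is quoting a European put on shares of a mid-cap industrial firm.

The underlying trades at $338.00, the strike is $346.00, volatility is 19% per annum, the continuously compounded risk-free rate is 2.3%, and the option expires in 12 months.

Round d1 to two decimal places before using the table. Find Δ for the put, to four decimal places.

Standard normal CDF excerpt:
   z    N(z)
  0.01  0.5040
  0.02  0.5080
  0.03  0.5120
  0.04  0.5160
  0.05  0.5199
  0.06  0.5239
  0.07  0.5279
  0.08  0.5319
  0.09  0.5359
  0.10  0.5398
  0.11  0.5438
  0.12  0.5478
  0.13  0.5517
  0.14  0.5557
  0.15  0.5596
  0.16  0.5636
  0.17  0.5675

-0.4641

σ√T = 0.19·√1 = 0.1900
d₁ = [ln(338/346) + (0.023 + ½·0.19²)·1] / (σ√T) = (-0.0234 + 0.0411) / 0.1900 = 0.0929 ⇒ 0.09
N(d₁) = N(0.09) = 0.5359
Δ_put = N(d₁) − 1 = 0.5359 − 1 = -0.4641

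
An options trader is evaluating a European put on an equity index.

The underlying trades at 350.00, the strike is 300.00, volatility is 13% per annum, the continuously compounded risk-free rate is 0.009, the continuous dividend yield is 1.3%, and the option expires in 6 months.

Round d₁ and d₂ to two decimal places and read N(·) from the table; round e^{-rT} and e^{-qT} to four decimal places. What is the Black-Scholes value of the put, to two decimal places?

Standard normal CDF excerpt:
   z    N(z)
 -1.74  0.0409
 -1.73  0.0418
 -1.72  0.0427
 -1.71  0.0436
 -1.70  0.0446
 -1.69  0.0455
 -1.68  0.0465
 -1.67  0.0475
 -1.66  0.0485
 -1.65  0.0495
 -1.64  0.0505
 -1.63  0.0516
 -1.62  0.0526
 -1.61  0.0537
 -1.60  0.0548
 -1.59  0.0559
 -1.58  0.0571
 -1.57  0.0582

0.53

σ√T = 0.13 × 0.7071 = 0.0919
ln(S/K) + (r − q + σ²/2)T = ln(350/300) + (0.009 − 0.013 + 0.13²/2)·0.5 = 0.1542 + 0.0022 = 0.1564
d₁ = 0.1564 / 0.0919 = 1.7011 → 1.70
d₂ = d₁ − σ√T = 1.7011 − 0.0919 = 1.6092 → 1.61
e^(−qT) = e^(−0.013·0.5) = 0.9935;  e^(−rT) = e^(−0.009·0.5) = 0.9955
P = 300·0.9955·N(-1.61) − 350·0.9935·N(-1.70) = 300·0.9955·0.0537 − 350·0.9935·0.0446 = 16.0375 − 15.5085 = 0.5290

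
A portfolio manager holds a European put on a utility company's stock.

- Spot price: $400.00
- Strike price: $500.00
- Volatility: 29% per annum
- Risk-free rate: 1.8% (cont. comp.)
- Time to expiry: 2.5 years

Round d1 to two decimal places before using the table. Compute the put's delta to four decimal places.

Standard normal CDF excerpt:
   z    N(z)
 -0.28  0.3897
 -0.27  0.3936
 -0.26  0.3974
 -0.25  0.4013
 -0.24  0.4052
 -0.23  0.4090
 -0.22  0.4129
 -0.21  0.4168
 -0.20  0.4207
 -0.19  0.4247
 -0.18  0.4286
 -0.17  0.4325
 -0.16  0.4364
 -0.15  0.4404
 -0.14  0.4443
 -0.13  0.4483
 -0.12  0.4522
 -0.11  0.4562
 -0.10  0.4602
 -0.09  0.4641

σ√T = 0.29 × 1.5811 = 0.4585
d₁ = [ln(400/500) + (0.018 + 0.29²/2)·2.5] / 0.4585 = [-0.2231 + 0.1501] / 0.4585 = -0.1592 → -0.16
N(d₁) = N(-0.16) = 0.4364
Δ_put = N(d₁) − 1 = 0.4364 − 1 = -0.5636

-0.5636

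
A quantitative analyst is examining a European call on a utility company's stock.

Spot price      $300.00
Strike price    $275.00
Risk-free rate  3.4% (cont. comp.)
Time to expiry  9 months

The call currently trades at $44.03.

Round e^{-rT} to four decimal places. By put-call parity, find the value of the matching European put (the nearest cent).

$12.10

e^(−rT) = e^(−0.034·0.75) = 0.9748
Put-call parity: C − P = S − K·e^(−rT) = 300 − 275·0.9748 = 300 − 268.0700 = 31.9300
P = C − (C − P) = 44.03 − (31.9300) = 12.1000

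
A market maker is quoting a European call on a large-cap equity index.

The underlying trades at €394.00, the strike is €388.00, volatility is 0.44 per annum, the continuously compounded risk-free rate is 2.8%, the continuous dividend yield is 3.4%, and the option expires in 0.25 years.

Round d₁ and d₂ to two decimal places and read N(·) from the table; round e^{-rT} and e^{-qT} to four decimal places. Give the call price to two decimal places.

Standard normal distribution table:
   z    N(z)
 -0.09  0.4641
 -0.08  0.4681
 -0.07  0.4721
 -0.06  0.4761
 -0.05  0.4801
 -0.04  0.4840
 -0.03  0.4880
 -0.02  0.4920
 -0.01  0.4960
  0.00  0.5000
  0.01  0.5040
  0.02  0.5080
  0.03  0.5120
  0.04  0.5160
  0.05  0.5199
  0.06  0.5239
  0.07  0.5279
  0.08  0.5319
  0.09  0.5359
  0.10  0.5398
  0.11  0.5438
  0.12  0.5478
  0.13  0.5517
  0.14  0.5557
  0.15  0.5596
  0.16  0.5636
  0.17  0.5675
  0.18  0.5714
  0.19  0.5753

€36.72

T = 0.25;  σ√T = 0.2200
ln(S/K) + (r − q + σ²/2)T = ln(394/388) + (0.028 − 0.034 + 0.44²/2)·0.25 = 0.0153 + 0.0227 = 0.0380
d₁ = 0.0380 / 0.2200 = 0.1729 ≈ 0.17
d₂ = d₁ − σ√T = 0.1729 − 0.2200 = -0.0471 ≈ -0.05
exp(−qT) = exp(−0.034·0.25) = 0.9915;  exp(−rT) = exp(−0.028·0.25) = 0.9930
N(d₁) = N(0.17) = 0.5675;  N(d₂) = N(-0.05) = 0.4801
C = 394·0.9915·0.5675 − 388·0.9930·0.4801 = 221.6944 − 184.9748 = 36.7196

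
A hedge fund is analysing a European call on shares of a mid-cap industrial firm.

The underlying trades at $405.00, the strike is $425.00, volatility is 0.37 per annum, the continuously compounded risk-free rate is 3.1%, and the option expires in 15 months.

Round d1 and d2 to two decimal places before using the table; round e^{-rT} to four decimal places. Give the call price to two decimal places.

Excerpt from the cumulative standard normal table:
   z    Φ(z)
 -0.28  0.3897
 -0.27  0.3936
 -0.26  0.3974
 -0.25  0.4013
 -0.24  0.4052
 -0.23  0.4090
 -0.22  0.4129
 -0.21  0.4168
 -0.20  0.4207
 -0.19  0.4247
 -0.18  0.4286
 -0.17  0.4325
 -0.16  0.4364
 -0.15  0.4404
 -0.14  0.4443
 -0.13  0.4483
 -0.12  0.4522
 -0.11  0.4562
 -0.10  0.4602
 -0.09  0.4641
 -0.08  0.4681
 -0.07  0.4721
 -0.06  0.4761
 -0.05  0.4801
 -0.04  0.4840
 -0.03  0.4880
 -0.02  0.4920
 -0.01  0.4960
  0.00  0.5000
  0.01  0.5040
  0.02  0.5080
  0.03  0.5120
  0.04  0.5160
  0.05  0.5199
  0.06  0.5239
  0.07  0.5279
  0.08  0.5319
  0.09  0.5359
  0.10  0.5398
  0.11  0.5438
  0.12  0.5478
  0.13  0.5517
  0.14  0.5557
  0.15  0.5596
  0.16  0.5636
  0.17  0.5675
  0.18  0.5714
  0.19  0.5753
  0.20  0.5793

σ√T = 0.37·√1.25 = 0.4137
d₁ = [ln(405/425) + (0.031 + ½·0.37²)·1.25] / (σ√T) = (-0.0482 + 0.1243) / 0.4137 = 0.1840 → 0.18
d₂ = 0.1840 − 0.4137 = -0.2297 → -0.23
exp(−rT) = exp(−0.031·1.25) = 0.9620
N(d₁) = N(0.18) = 0.5714;  N(d₂) = N(-0.23) = 0.4090
C = 405·0.5714 − 425·0.9620·0.4090 = 231.4170 − 167.2196 = 64.1974

$64.20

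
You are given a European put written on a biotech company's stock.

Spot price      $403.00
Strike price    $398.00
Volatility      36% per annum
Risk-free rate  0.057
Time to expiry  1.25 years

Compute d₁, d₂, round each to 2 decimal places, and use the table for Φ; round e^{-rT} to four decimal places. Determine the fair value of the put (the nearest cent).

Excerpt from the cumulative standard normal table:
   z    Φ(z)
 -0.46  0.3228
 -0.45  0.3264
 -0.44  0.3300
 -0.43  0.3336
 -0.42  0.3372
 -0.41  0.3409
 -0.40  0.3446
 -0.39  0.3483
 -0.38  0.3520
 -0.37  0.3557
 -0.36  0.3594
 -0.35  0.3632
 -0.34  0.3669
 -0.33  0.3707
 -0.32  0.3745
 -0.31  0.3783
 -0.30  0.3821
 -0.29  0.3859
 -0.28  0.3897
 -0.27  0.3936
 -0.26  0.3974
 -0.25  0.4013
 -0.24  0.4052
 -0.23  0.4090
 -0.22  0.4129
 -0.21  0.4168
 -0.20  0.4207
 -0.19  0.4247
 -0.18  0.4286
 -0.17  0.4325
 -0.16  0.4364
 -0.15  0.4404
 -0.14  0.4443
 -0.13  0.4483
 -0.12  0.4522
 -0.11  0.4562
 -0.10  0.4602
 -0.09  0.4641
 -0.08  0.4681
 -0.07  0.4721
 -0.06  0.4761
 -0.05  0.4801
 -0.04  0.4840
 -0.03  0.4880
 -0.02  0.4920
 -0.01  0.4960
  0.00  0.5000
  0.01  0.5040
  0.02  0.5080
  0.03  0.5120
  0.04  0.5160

T = 1.25;  σ√T = 0.4025
d₁ = [ln(403/398) + (0.057 + ½·0.36²)·1.25] / (σ√T) = (0.0125 + 0.1522) / 0.4025 = 0.4093 ≈ 0.41
d₂ = 0.4093 − 0.4025 = 0.0068 ≈ 0.01
exp(−rT) = exp(−0.057·1.25) = 0.9312
N(−d₂) = N(-0.01) = 0.4960;  N(−d₁) = N(-0.41) = 0.3409
P = 398·0.9312·0.4960 − 403·0.3409 = 183.8263 − 137.3827 = 46.4436

$46.44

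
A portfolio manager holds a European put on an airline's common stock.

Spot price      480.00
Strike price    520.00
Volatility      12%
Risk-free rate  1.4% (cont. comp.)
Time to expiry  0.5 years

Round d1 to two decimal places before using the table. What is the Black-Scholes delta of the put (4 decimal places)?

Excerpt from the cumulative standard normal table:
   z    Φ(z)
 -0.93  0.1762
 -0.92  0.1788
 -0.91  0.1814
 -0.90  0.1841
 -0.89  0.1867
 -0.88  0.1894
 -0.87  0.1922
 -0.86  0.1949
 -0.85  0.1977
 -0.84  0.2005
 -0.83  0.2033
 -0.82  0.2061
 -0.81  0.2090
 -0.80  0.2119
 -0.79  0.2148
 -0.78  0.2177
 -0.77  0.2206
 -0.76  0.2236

σ√T = 0.12·√0.5 = 0.0849
d₁ = [ln(480/520) + (0.014 + 0.12²/2)·0.5] / 0.0849 = [-0.0800 + 0.0106] / 0.0849 = -0.8184 → -0.82
N(d₁) = N(-0.82) = 0.2061
Δ_put = N(d₁) − 1 = 0.2061 − 1 = -0.7939

-0.7939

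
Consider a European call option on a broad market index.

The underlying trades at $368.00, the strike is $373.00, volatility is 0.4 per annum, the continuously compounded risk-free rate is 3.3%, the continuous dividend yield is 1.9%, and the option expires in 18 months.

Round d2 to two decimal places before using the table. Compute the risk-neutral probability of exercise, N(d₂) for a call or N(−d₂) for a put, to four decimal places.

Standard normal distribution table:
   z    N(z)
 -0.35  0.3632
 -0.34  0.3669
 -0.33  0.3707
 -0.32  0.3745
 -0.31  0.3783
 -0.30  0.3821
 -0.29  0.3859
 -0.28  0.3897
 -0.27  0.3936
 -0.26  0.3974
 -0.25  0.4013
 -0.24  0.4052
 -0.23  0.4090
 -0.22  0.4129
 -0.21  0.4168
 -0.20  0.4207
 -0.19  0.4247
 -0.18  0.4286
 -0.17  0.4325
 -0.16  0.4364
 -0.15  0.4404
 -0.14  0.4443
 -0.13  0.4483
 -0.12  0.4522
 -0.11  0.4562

0.4090

T = 1.5;  σ√T = 0.4899
ln(S/K) + (r − q + σ²/2)T = ln(368/373) + (0.033 − 0.019 + 0.4²/2)·1.5 = -0.0135 + 0.1410 = 0.1275
d₁ = 0.1275 / 0.4899 = 0.2603 which rounds to 0.26
d₂ = d₁ − σ√T = 0.2603 − 0.4899 = -0.2296 which rounds to -0.23
Risk-neutral Pr[S_T > K] = N(d₂) = N(-0.23) = 0.4090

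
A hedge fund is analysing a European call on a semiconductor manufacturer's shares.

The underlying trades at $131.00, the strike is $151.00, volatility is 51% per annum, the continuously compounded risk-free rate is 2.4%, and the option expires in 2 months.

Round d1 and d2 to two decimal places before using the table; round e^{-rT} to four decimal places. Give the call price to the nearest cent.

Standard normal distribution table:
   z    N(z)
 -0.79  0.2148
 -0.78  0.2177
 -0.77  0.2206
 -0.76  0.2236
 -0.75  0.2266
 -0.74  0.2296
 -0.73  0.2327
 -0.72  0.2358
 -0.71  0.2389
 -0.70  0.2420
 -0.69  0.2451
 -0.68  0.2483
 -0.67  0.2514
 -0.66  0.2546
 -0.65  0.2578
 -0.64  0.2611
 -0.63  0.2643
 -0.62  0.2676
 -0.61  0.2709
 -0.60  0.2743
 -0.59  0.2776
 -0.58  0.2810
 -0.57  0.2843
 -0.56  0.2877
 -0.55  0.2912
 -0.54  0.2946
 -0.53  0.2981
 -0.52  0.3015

T = 0.1667;  σ√T = 0.2082
d₁ = [ln(131/151) + (0.024 + ½·0.51²)·0.1667] / (σ√T) = (-0.1421 + 0.0257) / 0.2082 = -0.5591 ≈ -0.56
d₂ = -0.5591 − 0.2082 = -0.7673 ≈ -0.77
exp(−rT) = exp(−0.024·0.1667) = 0.9960
C = 131·N(-0.56) − 151·0.9960·N(-0.77) = 131·0.2877 − 151·0.9960·0.2206 = 37.6887 − 33.1774 = 4.5113

$4.51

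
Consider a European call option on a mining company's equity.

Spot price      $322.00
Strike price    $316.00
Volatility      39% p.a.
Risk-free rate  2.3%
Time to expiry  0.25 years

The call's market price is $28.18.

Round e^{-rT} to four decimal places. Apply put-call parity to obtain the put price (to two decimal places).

e^(−rT) = e^(−0.023·0.25) = 0.9943
Put-call parity: C − P = S − K·e^(−rT) = 322 − 316·0.9943 = 322 − 314.1988 = 7.8012
P = C − (C − P) = 28.18 − (7.8012) = 20.3788

$20.38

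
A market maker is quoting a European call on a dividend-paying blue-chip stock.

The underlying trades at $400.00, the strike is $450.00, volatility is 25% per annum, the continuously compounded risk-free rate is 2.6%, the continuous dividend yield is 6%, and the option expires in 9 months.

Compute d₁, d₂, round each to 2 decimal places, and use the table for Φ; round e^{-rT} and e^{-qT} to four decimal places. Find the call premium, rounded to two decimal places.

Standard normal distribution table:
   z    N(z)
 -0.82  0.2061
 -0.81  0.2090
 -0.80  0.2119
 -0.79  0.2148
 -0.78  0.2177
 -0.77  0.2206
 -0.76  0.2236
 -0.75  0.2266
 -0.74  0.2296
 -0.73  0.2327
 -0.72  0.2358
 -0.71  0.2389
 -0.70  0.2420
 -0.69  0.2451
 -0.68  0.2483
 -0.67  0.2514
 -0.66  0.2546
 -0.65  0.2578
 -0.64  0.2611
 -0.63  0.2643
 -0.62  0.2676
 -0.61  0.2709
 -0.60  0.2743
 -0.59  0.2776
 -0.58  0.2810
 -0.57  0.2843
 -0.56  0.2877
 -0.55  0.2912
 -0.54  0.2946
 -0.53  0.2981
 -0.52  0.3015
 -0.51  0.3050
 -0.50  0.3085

σ√T = 0.25·√0.75 = 0.2165
d₁ = [ln(400/450) + (0.026 − 0.06 + ½·0.25²)·0.75] / (σ√T) = (-0.1178 − 0.0021) / 0.2165 = -0.5535 ≈ -0.55
d₂ = -0.5535 − 0.2165 = -0.7700 ≈ -0.77
e^(−qT) = e^(−0.06·0.75) = 0.9560;  e^(−rT) = e^(−0.026·0.75) = 0.9807
C = 400·0.9560·N(-0.55) − 450·0.9807·N(-0.77) = 400·0.9560·0.2912 − 450·0.9807·0.2206 = 111.3549 − 97.3541 = 14.0008

$14.00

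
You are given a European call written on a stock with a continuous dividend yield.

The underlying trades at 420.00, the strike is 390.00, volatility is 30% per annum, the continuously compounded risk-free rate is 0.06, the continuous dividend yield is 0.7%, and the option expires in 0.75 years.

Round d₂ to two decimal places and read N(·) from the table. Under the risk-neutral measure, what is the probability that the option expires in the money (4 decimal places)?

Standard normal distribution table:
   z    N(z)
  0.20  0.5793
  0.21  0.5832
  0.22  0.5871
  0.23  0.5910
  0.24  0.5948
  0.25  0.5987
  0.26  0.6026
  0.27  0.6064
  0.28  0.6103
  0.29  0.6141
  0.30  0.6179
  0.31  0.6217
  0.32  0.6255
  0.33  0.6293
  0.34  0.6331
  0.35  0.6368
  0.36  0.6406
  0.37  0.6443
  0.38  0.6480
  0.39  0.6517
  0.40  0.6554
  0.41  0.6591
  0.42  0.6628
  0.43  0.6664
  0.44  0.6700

T = 0.75;  σ√T = 0.2598
d₁ = [ln(420/390) + (0.06 − 0.007 + ½·0.3²)·0.75] / (σ√T) = (0.0741 + 0.0735) / 0.2598 = 0.5681 ⇒ 0.57
d₂ = 0.5681 − 0.2598 = 0.3083 ⇒ 0.31
Risk-neutral Pr[S_T > K] = N(d₂) = N(0.31) = 0.6217

0.6217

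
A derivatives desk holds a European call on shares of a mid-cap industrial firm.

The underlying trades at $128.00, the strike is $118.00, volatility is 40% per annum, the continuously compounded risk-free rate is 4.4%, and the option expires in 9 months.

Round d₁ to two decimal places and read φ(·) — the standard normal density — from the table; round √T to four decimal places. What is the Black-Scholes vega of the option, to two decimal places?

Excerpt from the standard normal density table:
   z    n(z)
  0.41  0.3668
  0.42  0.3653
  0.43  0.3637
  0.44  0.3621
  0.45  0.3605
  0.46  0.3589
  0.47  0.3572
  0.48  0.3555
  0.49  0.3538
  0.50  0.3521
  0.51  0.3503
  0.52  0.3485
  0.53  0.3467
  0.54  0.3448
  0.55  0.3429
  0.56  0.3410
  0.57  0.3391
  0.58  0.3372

σ√T = 0.4 × 0.8660 = 0.3464
d₁ = [ln(128/118) + (0.044 + 0.4²/2)·0.75] / 0.3464 = [0.0813 + 0.0930] / 0.3464 = 0.5033 → 0.50
√T = √0.75 = 0.8660
φ(d₁) = φ(0.50) = 0.3521
vega = S·φ(d₁)·√T = 128·0.3521·0.8660 = 39.0296

39.03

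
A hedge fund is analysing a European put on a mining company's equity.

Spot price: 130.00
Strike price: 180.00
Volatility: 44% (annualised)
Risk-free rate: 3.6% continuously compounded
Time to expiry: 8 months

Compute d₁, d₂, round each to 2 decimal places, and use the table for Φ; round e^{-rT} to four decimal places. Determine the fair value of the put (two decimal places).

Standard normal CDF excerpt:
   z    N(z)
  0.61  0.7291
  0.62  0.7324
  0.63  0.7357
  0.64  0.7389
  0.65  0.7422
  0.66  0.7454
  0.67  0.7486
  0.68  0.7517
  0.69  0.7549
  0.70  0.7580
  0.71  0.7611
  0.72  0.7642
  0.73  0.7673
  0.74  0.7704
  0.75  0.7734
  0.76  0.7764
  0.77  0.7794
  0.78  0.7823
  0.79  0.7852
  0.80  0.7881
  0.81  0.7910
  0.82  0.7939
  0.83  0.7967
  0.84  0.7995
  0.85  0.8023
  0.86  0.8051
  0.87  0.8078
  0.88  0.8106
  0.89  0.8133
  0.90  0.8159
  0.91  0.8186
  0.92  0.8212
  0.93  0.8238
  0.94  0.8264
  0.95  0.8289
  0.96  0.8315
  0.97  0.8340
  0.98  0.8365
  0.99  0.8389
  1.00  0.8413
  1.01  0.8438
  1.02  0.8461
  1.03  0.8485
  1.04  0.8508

51.79

σ√T = 0.44 × 0.8165 = 0.3593
d₁ = [ln(130/180) + (0.036 + 0.44²/2)·0.6667] / 0.3593 = [-0.3254 + 0.0885] / 0.3593 = -0.6594 ≈ -0.66
d₂ = d₁ − σ√T = -0.6594 − 0.3593 = -1.0186 ≈ -1.02
e^(−rT) = e^(−0.036·0.6667) = 0.9763
P = 180·0.9763·N(1.02) − 130·N(0.66) = 180·0.9763·0.8461 − 130·0.7454 = 148.6885 − 96.9020 = 51.7865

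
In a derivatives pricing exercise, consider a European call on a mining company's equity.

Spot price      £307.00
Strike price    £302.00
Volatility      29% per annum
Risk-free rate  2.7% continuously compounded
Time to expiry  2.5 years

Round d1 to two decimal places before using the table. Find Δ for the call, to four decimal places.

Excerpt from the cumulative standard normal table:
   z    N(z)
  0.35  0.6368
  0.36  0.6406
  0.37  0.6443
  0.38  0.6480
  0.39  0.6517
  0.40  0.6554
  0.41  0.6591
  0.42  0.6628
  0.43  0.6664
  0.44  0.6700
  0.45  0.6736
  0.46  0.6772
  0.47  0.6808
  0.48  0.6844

0.6591

σ√T = 0.29 × 1.5811 = 0.4585
d₁ = [ln(307/302) + (0.027 + 0.29²/2)·2.5] / 0.4585 = [0.0164 + 0.1726] / 0.4585 = 0.4123 which rounds to 0.41
N(d₁) = N(0.41) = 0.6591
Δ_call = N(d₁) = 0.6591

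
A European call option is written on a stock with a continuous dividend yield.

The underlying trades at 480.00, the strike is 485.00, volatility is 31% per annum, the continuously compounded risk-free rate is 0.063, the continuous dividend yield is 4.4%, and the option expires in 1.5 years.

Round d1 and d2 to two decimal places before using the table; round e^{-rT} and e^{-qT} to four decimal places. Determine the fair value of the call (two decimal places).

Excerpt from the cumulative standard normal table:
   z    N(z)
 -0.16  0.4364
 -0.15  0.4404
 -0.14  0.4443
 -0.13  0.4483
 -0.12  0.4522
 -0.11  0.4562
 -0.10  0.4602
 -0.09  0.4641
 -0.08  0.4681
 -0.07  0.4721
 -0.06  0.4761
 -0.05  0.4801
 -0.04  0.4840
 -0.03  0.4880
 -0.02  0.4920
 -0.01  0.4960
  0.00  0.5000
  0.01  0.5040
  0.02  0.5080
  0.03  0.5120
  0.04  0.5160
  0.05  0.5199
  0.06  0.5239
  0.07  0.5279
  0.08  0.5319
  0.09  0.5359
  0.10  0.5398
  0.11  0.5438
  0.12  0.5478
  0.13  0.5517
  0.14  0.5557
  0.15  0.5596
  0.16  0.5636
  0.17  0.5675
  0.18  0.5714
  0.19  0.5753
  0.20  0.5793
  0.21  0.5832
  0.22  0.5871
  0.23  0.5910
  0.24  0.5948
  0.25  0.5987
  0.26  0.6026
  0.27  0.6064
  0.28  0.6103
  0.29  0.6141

71.21

T = 1.5;  σ√T = 0.3797
d₁ = [ln(480/485) + (0.063 − 0.044 + ½·0.31²)·1.5] / (σ√T) = (-0.0104 + 0.1006) / 0.3797 = 0.2376 → 0.24
d₂ = 0.2376 − 0.3797 = -0.1421 → -0.14
e^(−qT) = e^(−0.044·1.5) = 0.9361;  e^(−rT) = e^(−0.063·1.5) = 0.9098
N(d₁) = N(0.24) = 0.5948;  N(d₂) = N(-0.14) = 0.4443
C = 480·0.9361·0.5948 − 485·0.9098·0.4443 = 267.2603 − 196.0487 = 71.2116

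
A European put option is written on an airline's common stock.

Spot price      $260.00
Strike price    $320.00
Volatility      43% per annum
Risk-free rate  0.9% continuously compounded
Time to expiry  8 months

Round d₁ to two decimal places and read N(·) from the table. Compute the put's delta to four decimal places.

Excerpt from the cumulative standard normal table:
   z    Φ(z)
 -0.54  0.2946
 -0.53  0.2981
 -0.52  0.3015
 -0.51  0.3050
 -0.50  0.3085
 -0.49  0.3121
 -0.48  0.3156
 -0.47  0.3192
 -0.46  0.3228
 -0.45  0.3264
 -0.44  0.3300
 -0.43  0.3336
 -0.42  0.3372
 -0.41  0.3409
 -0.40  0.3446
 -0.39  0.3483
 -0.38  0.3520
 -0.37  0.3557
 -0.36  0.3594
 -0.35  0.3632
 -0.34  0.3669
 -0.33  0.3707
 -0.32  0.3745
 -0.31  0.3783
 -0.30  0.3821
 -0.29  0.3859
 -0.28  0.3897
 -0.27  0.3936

-0.6554

σ√T = 0.43 × 0.8165 = 0.3511
d₁ = [ln(260/320) + (0.009 + 0.43²/2)·0.6667] / 0.3511 = [-0.2076 + 0.0676] / 0.3511 = -0.3988 → -0.40
N(d₁) = N(-0.40) = 0.3446
Δ_put = N(d₁) − 1 = 0.3446 − 1 = -0.6554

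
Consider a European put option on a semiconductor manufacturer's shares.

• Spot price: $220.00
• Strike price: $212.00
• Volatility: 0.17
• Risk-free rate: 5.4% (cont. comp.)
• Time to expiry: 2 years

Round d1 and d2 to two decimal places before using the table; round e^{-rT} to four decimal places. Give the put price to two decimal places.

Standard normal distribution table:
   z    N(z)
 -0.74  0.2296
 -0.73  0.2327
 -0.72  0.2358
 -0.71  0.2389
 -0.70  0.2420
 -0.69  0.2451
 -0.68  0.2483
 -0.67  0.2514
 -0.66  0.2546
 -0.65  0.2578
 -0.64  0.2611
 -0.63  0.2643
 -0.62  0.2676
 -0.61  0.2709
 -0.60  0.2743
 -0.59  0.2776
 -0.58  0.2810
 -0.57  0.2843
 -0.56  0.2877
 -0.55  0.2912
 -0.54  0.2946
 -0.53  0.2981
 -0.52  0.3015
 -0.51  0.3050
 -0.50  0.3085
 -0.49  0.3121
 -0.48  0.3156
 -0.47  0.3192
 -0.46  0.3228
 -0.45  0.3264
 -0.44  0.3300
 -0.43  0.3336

$8.18

σ√T = 0.17·√2 = 0.2404
ln(S/K) + (r + σ²/2)T = ln(220/212) + (0.054 + 0.17²/2)·2 = 0.0370 + 0.1369 = 0.1739
d₁ = 0.1739 / 0.2404 = 0.7235 which rounds to 0.72
d₂ = d₁ − σ√T = 0.7235 − 0.2404 = 0.4831 which rounds to 0.48
e^(−rT) = e^(−0.054·2) = 0.8976
P = 212·0.8976·N(-0.48) − 220·N(-0.72) = 212·0.8976·0.3156 − 220·0.2358 = 60.0559 − 51.8760 = 8.1799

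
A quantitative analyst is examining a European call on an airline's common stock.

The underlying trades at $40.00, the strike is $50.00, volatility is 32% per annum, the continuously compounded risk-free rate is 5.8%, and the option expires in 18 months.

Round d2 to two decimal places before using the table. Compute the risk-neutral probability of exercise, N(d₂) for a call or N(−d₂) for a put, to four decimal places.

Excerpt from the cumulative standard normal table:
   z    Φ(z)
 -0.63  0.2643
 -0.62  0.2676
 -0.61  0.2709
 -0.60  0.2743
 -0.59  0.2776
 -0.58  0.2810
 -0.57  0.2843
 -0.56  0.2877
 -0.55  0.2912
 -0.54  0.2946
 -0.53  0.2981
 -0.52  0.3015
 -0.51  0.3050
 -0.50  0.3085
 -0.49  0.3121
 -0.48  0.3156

σ√T = 0.32·√1.5 = 0.3919
d₁ = [ln(40/50) + (0.058 + 0.32²/2)·1.5] / 0.3919 = [-0.2231 + 0.1638] / 0.3919 = -0.1514 ≈ -0.15
d₂ = d₁ − σ√T = -0.1514 − 0.3919 = -0.5433 ≈ -0.54
Pr(exercise) under Q = N(d₂) = 0.2946

0.2946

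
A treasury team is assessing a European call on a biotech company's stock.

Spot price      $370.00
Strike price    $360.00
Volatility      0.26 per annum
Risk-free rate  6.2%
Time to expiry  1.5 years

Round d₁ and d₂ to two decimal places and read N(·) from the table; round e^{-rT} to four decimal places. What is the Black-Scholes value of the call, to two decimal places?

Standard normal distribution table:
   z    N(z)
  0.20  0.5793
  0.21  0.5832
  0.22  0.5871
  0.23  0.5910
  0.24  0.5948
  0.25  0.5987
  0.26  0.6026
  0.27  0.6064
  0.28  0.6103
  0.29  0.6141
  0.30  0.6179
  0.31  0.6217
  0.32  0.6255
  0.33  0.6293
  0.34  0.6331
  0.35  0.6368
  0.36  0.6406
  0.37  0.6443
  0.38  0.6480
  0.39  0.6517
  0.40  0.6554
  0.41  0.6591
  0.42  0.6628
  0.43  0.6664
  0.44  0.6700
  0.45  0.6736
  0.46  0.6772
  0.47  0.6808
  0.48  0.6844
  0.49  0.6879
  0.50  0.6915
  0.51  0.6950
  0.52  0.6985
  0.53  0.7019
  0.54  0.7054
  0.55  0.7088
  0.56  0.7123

$68.41

σ√T = 0.26·√1.5 = 0.3184
ln(S/K) + (r + σ²/2)T = ln(370/360) + (0.062 + 0.26²/2)·1.5 = 0.0274 + 0.1437 = 0.1711
d₁ = 0.1711 / 0.3184 = 0.5373 which rounds to 0.54
d₂ = d₁ − σ√T = 0.5373 − 0.3184 = 0.2189 which rounds to 0.22
e^(−rT) = e^(−0.062·1.5) = 0.9112
C = 370·N(0.54) − 360·0.9112·N(0.22) = 370·0.7054 − 360·0.9112·0.5871 = 260.9980 − 192.5876 = 68.4104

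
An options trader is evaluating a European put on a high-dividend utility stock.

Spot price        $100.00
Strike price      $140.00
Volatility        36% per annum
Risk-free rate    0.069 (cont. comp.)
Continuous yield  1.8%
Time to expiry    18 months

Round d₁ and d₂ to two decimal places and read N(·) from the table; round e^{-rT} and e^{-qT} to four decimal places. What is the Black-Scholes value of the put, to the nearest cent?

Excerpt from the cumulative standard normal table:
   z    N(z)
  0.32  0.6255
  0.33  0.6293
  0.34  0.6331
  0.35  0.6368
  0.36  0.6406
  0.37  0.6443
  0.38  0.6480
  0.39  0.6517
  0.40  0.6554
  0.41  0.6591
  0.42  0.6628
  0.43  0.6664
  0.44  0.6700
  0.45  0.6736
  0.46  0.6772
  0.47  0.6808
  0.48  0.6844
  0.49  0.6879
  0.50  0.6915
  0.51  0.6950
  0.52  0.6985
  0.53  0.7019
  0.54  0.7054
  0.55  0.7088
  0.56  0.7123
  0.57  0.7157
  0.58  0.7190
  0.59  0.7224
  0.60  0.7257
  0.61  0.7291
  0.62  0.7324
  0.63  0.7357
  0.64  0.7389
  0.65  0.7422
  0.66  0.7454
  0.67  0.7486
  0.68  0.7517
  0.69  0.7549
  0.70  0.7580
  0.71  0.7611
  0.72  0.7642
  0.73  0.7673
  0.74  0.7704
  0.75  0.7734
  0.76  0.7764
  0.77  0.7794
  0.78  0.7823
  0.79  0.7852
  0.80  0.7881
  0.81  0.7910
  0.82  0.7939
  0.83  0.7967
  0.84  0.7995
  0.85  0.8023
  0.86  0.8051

σ√T = 0.36·√1.5 = 0.4409
d₁ = [ln(100/140) + (0.069 − 0.018 + 0.36²/2)·1.5] / 0.4409 = [-0.3365 + 0.1737] / 0.4409 = -0.3692 which rounds to -0.37
d₂ = d₁ − σ√T = -0.3692 − 0.4409 = -0.8101 which rounds to -0.81
e^(−qT) = e^(−0.018·1.5) = 0.9734;  e^(−rT) = e^(−0.069·1.5) = 0.9017
P = 140·0.9017·N(0.81) − 100·0.9734·N(0.37) = 140·0.9017·0.7910 − 100·0.9734·0.6443 = 99.8543 − 62.7162 = 37.1381

$37.14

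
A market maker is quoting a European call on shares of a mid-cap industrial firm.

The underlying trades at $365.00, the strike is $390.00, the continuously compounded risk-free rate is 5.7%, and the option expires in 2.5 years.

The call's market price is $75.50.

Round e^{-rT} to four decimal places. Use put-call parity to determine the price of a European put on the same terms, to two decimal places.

$48.71

e^(−rT) = e^(−0.057·2.5) = 0.8672
Put-call parity: C − P = S − K·e^(−rT) = 365 − 390·0.8672 = 365 − 338.2080 = 26.7920
P = C − (C − P) = 75.50 − (26.7920) = 48.7080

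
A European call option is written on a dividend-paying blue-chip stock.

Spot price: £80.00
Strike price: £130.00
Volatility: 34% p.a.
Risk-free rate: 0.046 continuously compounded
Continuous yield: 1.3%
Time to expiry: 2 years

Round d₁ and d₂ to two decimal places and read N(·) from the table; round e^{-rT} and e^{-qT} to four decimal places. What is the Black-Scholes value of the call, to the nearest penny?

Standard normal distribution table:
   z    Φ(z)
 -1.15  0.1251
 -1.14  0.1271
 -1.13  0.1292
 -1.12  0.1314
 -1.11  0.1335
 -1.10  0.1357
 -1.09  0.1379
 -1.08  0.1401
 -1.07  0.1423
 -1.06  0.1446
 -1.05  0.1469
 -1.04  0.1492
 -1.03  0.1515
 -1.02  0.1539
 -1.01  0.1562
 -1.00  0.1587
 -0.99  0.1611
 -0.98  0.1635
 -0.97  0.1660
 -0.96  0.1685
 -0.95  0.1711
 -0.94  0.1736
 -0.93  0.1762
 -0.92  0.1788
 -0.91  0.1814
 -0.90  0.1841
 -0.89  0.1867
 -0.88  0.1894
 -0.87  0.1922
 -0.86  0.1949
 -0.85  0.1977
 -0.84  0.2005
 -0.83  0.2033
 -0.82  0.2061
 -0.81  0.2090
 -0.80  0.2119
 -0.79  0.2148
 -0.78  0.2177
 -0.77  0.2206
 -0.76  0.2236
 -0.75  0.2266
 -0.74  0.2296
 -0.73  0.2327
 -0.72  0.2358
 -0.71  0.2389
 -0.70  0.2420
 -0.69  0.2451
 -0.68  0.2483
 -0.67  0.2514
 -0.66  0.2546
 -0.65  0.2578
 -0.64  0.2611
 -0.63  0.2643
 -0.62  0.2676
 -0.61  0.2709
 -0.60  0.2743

T = 2;  σ√T = 0.4808
ln(S/K) + (r − q + σ²/2)T = ln(80/130) + (0.046 − 0.013 + 0.34²/2)·2 = -0.4855 + 0.1816 = -0.3039
d₁ = -0.3039 / 0.4808 = -0.6320 → -0.63
d₂ = d₁ − σ√T = -0.6320 − 0.4808 = -1.1129 → -1.11
exp(−qT) = exp(−0.013·2) = 0.9743;  exp(−rT) = exp(−0.046·2) = 0.9121
C = 80·0.9743·N(-0.63) − 130·0.9121·N(-1.11) = 80·0.9743·0.2643 − 130·0.9121·0.1335 = 20.6006 − 15.8295 = 4.7711

£4.77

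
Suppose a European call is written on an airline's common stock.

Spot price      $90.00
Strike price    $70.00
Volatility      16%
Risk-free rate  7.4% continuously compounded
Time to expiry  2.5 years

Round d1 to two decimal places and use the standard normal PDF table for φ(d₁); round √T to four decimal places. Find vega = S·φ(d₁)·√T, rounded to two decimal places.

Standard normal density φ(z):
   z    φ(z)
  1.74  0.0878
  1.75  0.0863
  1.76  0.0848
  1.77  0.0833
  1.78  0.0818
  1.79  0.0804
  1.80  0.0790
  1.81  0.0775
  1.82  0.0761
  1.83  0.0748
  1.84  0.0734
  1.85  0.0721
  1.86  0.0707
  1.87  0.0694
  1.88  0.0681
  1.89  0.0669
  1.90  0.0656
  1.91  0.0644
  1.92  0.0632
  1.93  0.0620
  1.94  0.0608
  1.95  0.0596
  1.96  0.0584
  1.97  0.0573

10.26

σ√T = 0.16 × 1.5811 = 0.2530
ln(S/K) + (r + σ²/2)T = ln(90/70) + (0.074 + 0.16²/2)·2.5 = 0.2513 + 0.2170 = 0.4683
d₁ = 0.4683 / 0.2530 = 1.8512 → 1.85
√T = √2.5 = 1.5811
φ(d₁) = φ(1.85) = 0.0721
vega = S·φ(d₁)·√T = 90·0.0721·1.5811 = 10.2598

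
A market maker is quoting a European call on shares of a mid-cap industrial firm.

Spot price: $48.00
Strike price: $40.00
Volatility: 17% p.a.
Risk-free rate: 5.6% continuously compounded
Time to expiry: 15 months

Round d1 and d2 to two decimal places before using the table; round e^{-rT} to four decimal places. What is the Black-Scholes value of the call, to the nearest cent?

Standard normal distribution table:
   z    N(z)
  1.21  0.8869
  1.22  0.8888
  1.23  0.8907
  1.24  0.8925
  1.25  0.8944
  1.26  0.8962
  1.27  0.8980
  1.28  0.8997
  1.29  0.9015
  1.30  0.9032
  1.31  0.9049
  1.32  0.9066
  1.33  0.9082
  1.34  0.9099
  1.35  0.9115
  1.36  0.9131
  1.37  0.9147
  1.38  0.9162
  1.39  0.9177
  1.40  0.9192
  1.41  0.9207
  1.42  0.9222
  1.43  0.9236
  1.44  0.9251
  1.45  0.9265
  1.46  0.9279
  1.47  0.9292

$11.05

T = 1.25;  σ√T = 0.1901
d₁ = [ln(48/40) + (0.056 + 0.17²/2)·1.25] / 0.1901 = [0.1823 + 0.0881] / 0.1901 = 1.4226 which rounds to 1.42
d₂ = d₁ − σ√T = 1.4226 − 0.1901 = 1.2325 which rounds to 1.23
e^(−rT) = e^(−0.056·1.25) = 0.9324
N(d₁) = N(1.42) = 0.9222;  N(d₂) = N(1.23) = 0.8907
C = 48·0.9222 − 40·0.9324·0.8907 = 44.2656 − 33.2195 = 11.0461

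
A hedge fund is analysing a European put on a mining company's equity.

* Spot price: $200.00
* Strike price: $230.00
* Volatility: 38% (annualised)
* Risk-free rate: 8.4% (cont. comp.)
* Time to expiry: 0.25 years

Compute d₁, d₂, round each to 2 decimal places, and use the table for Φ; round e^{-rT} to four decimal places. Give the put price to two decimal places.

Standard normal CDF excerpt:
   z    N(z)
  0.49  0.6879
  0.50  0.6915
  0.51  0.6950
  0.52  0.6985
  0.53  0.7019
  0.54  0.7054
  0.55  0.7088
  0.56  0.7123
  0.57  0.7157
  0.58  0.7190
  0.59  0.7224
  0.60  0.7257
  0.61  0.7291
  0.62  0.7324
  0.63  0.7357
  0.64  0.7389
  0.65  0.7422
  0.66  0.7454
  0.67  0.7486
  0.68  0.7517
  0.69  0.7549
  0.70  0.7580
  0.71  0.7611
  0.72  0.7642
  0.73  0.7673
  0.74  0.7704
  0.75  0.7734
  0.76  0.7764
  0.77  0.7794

σ√T = 0.38 × 0.5000 = 0.1900
d₁ = [ln(200/230) + (0.084 + 0.38²/2)·0.25] / 0.1900 = [-0.1398 + 0.0391] / 0.1900 = -0.5301 ≈ -0.53
d₂ = d₁ − σ√T = -0.5301 − 0.1900 = -0.7201 ≈ -0.72
exp(−rT) = exp(−0.084·0.25) = 0.9792
N(−d₂) = N(0.72) = 0.7642;  N(−d₁) = N(0.53) = 0.7019
P = 230·0.9792·0.7642 − 200·0.7019 = 172.1101 − 140.3800 = 31.7301

$31.73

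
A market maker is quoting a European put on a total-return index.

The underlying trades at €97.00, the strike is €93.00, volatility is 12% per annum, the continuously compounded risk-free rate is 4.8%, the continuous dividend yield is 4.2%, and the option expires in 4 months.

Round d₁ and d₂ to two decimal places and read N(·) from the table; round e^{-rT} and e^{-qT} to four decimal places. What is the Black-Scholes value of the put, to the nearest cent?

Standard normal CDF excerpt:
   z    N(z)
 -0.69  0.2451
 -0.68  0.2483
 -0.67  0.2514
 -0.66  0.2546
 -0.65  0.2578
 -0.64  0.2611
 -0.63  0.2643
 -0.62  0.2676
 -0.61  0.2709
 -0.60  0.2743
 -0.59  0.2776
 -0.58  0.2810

σ√T = 0.12 × 0.5774 = 0.0693
d₁ = [ln(97/93) + (0.048 − 0.042 + 0.12²/2)·0.3333] / 0.0693 = [0.0421 + 0.0044] / 0.0693 = 0.6713 ⇒ 0.67
d₂ = d₁ − σ√T = 0.6713 − 0.0693 = 0.6021 ⇒ 0.60
exp(−qT) = exp(−0.042·0.3333) = 0.9861;  exp(−rT) = exp(−0.048·0.3333) = 0.9841
P = 93·0.9841·N(-0.60) − 97·0.9861·N(-0.67) = 93·0.9841·0.2743 − 97·0.9861·0.2514 = 25.1043 − 24.0468 = 1.0575

€1.06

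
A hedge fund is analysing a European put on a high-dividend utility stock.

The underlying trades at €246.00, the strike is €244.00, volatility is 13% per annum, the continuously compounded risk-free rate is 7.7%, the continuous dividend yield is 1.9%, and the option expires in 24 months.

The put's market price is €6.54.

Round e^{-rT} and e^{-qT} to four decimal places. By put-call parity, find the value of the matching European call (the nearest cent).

€34.18

exp(−qT) = exp(−0.019·2) = 0.9627;  exp(−rT) = exp(−0.077·2) = 0.8573
Put-call parity: C − P = S·e^(−qT) − K·e^(−rT) = 246·0.9627 − 244·0.8573 = 236.8242 − 209.1812 = 27.6430
C = P + (C − P) = 6.54 + (27.6430) = 34.1830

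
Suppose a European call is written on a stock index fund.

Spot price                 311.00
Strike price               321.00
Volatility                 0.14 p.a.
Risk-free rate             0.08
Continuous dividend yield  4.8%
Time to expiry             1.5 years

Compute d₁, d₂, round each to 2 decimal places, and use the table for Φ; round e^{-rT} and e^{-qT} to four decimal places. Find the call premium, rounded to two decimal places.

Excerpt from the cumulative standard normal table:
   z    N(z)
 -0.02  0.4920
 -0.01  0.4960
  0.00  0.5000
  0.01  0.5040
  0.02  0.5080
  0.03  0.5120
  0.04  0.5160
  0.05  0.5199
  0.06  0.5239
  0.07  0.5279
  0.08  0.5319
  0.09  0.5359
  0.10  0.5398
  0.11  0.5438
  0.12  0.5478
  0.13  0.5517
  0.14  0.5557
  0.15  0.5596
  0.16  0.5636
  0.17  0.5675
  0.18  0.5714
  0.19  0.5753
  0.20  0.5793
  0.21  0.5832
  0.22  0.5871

σ√T = 0.14·√1.5 = 0.1715
ln(S/K) + (r − q + σ²/2)T = ln(311/321) + (0.08 − 0.048 + 0.14²/2)·1.5 = -0.0316 + 0.0627 = 0.0311
d₁ = 0.0311 / 0.1715 = 0.1811 which rounds to 0.18
d₂ = d₁ − σ√T = 0.1811 − 0.1715 = 0.0096 which rounds to 0.01
exp(−qT) = exp(−0.048·1.5) = 0.9305;  exp(−rT) = exp(−0.08·1.5) = 0.8869
N(d₁) = N(0.18) = 0.5714;  N(d₂) = N(0.01) = 0.5040
C = 311·0.9305·0.5714 − 321·0.8869·0.5040 = 165.3549 − 143.4862 = 21.8686

21.87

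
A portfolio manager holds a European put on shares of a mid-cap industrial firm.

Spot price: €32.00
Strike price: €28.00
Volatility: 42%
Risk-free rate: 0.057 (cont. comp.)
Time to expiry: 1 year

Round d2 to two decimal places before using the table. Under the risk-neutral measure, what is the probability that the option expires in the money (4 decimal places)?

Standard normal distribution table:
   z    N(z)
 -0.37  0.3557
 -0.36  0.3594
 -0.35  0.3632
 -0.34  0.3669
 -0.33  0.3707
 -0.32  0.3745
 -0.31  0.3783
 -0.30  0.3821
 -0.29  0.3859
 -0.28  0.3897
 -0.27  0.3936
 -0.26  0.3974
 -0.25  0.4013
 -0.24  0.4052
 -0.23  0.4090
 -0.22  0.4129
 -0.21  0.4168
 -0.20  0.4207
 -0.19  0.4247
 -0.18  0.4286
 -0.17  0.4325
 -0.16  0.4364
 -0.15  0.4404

σ√T = 0.42·√1 = 0.4200
d₁ = [ln(32/28) + (0.057 + 0.42²/2)·1] / 0.4200 = [0.1335 + 0.1452] / 0.4200 = 0.6636 which rounds to 0.66
d₂ = d₁ − σ√T = 0.6636 − 0.4200 = 0.2436 which rounds to 0.24
Risk-neutral Pr[S_T < K] = N(−d₂) = N(-0.24) = 0.4052

0.4052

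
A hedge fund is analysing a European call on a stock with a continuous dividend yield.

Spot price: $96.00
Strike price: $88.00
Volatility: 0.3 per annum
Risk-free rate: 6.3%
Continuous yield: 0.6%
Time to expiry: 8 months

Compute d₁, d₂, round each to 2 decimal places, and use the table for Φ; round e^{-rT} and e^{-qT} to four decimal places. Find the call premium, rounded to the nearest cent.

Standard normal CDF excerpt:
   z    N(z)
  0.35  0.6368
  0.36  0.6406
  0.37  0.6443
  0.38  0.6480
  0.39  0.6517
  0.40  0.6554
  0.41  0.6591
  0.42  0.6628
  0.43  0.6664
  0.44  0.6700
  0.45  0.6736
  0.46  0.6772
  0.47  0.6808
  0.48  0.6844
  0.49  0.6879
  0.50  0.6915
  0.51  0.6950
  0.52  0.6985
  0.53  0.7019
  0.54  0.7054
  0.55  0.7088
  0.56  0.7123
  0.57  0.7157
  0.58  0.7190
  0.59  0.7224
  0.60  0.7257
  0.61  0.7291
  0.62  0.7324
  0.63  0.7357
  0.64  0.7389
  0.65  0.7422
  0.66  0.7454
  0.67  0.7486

$15.35

T = 0.6667;  σ√T = 0.2449
d₁ = [ln(96/88) + (0.063 − 0.006 + ½·0.3²)·0.6667] / (σ√T) = (0.0870 + 0.0680) / 0.2449 = 0.6328 ⇒ 0.63
d₂ = 0.6328 − 0.2449 = 0.3879 ⇒ 0.39
exp(−qT) = exp(−0.006·0.6667) = 0.9960;  exp(−rT) = exp(−0.063·0.6667) = 0.9589
N(d₁) = N(0.63) = 0.7357;  N(d₂) = N(0.39) = 0.6517
C = 96·0.9960·0.7357 − 88·0.9589·0.6517 = 70.3447 − 54.9925 = 15.3522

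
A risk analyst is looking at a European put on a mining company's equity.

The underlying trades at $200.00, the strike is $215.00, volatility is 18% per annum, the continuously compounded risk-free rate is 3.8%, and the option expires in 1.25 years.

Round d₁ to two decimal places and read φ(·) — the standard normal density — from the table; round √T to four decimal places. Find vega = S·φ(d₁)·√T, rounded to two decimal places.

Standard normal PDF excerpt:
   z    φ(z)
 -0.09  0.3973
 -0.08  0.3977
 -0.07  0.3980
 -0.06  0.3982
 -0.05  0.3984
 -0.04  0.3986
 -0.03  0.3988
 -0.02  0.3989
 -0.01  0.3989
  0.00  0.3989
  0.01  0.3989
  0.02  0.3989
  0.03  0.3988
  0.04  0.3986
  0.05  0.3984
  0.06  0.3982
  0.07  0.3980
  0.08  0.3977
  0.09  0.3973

89.19

T = 1.25;  σ√T = 0.2012
ln(S/K) + (r + σ²/2)T = ln(200/215) + (0.038 + 0.18²/2)·1.25 = -0.0723 + 0.0678 = -0.0046
d₁ = -0.0046 / 0.2012 = -0.0227 which rounds to -0.02
√T = √1.25 = 1.1180
φ(d₁) = φ(-0.02) = 0.3989
vega = S·φ(d₁)·√T = 200·0.3989·1.1180 = 89.1940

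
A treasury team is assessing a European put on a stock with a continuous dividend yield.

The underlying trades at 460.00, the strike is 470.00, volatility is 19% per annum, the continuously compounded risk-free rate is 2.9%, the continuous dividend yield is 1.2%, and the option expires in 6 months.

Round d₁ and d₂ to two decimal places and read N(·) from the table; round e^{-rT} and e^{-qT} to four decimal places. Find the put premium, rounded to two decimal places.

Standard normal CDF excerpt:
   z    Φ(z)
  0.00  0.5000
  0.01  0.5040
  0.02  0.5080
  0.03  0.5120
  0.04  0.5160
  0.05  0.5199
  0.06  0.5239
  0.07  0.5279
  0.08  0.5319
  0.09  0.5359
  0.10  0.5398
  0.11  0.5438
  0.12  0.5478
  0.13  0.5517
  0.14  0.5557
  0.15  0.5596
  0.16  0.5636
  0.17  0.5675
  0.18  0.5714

σ√T = 0.19 × 0.7071 = 0.1344
ln(S/K) + (r − q + σ²/2)T = ln(460/470) + (0.029 − 0.012 + 0.19²/2)·0.5 = -0.0215 + 0.0175 = -0.0040
d₁ = -0.0040 / 0.1344 = -0.0296 ≈ -0.03
d₂ = d₁ − σ√T = -0.0296 − 0.1344 = -0.1640 ≈ -0.16
e^(−qT) = e^(−0.012·0.5) = 0.9940;  e^(−rT) = e^(−0.029·0.5) = 0.9856
N(−d₂) = N(0.16) = 0.5636;  N(−d₁) = N(0.03) = 0.5120
P = 470·0.9856·0.5636 − 460·0.9940·0.5120 = 261.0776 − 234.1069 = 26.9707

26.97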